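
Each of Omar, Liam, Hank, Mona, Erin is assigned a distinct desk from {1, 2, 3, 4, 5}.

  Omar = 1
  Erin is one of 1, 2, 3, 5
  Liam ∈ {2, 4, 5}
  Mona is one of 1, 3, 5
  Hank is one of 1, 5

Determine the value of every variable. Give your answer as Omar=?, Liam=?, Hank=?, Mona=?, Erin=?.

Omar=1, Liam=4, Hank=5, Mona=3, Erin=2

Omar must be 1 (only option left). Strike 1 from Hank, Mona, Erin.
That leaves Hank = 5. Strike 5 from Liam, Mona, Erin.
Mona's domain is down to {3}, so Mona = 3. Remove 3 from Erin.
That leaves Erin = 2. Eliminate 2 elsewhere: Liam.
Liam's domain is down to {4}, so Liam = 4.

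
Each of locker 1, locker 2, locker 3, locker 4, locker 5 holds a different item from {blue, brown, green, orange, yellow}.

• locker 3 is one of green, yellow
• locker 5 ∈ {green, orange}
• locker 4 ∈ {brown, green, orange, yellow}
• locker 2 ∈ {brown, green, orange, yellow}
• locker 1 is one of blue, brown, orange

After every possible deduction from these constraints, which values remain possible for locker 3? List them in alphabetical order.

The 5 variables together cover exactly {blue, brown, green, orange, yellow} — 5 values for 5 variables — and blue appears only in locker 1's list, so locker 1 = blue.
No further eliminations apply; locker 3 can still be any of green, yellow.

green, yellow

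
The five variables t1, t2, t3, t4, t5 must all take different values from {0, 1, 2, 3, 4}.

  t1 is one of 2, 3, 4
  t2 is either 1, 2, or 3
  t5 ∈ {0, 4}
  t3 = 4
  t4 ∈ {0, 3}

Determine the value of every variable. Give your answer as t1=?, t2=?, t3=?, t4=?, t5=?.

t3 has just one choice, so t3 = 4. Strike 4 from t1, t5.
t5's domain is down to {0}, so t5 = 0. Strike 0 from t4.
t4 must be 3 (only option left). Strike 3 from t1, t2.
t1's domain is down to {2}, so t1 = 2. Remove 2 from t2.
t2 must be 1 (only option left).

t1=2, t2=1, t3=4, t4=3, t5=0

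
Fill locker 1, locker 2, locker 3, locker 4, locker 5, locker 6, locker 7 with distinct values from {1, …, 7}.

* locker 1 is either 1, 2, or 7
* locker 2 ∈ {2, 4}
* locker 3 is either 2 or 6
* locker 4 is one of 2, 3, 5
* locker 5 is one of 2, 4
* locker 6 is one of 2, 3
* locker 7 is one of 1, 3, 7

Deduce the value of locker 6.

3

Among the 7 variables, 5 fits only locker 4 (and all 7 values in {1, 2, 3, 4, 5, 6, 7} must be used), so locker 4 = 5.
The 6 still-open variables draw from only 6 values {1, 2, 3, 4, 6, 7}, so each is used; only locker 3 can be 6, hence locker 3 = 6.
locker 2 and locker 5 between them cover only {2, 4} — a naked pair. Remove those values from locker 1, locker 6.
So locker 6 = 3.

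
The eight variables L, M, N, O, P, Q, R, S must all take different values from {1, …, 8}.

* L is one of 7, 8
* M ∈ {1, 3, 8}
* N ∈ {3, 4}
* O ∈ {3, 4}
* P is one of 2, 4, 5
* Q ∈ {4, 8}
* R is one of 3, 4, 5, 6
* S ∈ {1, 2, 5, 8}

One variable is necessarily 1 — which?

Among the 8 variables, 6 fits only R (and all 8 values in {1, 2, 3, 4, 5, 6, 7, 8} must be used), so R = 6.
The 7 still-open variables draw from only 7 values {1, 2, 3, 4, 5, 7, 8}, so each is used; only L can be 7, hence L = 7.
N and O share exactly the 2 values {3, 4}; by pigeonhole those values go to them, so strike 3, 4 from M, P, Q.
Q has just one choice, so Q = 8. Eliminate 8 elsewhere: M, S.
So 1 goes to M.

M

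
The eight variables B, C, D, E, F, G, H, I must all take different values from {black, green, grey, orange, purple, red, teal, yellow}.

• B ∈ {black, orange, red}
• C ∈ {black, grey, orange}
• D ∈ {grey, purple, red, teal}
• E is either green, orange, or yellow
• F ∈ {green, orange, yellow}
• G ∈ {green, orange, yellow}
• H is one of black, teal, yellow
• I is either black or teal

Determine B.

red

Among the 8 variables, purple fits only D (and all 8 values in {black, green, grey, orange, purple, red, teal, yellow} must be used), so D = purple.
The 7 still-open variables together cover exactly {black, green, grey, orange, red, teal, yellow} — 7 values for 7 variables — and grey appears only in C's list, so C = grey.
The 6 still-open variables together cover exactly {black, green, orange, red, teal, yellow} — 6 values for 6 variables — and red appears only in B's list, so B = red.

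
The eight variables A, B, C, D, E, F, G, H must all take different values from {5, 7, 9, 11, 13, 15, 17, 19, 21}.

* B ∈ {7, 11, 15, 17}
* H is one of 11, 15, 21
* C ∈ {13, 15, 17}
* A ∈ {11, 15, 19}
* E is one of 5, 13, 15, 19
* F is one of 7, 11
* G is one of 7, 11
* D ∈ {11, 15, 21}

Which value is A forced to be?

Among the 8 variables, 5 fits only E (and all 8 values in {5, 7, 11, 13, 15, 17, 19, 21} must be used), so E = 5.
The 7 still-open variables draw from only 7 values {7, 11, 13, 15, 17, 19, 21}, so each is used; only C can be 13, hence C = 13.
The 6 still-open variables draw from only 6 values {7, 11, 15, 17, 19, 21}, so each is used; only B can be 17, hence B = 17.
Among the 5 still-open variables, 19 fits only A (and all 5 values in {7, 11, 15, 19, 21} must be used), so A = 19.

19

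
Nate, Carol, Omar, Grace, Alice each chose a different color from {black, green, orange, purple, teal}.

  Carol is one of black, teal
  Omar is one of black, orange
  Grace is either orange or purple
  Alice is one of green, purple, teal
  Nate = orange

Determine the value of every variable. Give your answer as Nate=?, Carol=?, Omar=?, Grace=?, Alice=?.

Nate=orange, Carol=teal, Omar=black, Grace=purple, Alice=green

Nate's domain is down to {orange}, so Nate = orange. So Omar, Grace can't be orange.
Omar's domain is down to {black}, so Omar = black. Remove black from Carol.
Grace's domain is down to {purple}, so Grace = purple. Eliminate purple elsewhere: Alice.
Carol's domain is down to {teal}, so Carol = teal. Strike teal from Alice.
That leaves Alice = green.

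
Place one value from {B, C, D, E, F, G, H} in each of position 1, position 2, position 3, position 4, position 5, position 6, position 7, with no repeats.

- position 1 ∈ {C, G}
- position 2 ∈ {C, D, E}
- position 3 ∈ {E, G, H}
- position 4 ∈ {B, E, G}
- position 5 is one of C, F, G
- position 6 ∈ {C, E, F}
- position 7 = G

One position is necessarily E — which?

position 6

position 7 has just one choice, so position 7 = G. Remove G from position 1, position 3, position 4, position 5.
position 1 must be C (only option left). Strike C from position 2, position 5, position 6.
That leaves position 5 = F. Strike F from position 6.
So E goes to position 6.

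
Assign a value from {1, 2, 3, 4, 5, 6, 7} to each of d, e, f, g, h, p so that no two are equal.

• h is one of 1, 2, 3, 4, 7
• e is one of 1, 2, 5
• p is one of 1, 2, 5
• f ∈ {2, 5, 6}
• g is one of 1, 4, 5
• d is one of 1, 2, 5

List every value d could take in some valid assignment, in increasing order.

1, 2, 5

The 3 variables d, e, p are confined to {1, 2, 5}, which locks those values in; drop them from f, g, h.
f has just one choice, so f = 6.
g has just one choice, so g = 4. Eliminate 4 elsewhere: h.
No further eliminations apply; d can still be any of 1, 2, 5.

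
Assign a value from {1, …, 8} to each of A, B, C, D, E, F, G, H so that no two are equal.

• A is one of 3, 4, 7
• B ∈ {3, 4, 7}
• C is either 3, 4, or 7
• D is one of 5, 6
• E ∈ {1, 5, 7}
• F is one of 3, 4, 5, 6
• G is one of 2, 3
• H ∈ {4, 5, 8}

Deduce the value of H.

The 8 variables together cover exactly {1, 2, 3, 4, 5, 6, 7, 8} — 8 values for 8 variables — and 1 appears only in E's list, so E = 1.
The 7 still-open variables draw from only 7 values {2, 3, 4, 5, 6, 7, 8}, so each is used; only G can be 2, hence G = 2.
The 6 still-open variables together cover exactly {3, 4, 5, 6, 7, 8} — 6 values for 6 variables — and 8 appears only in H's list, so H = 8.

8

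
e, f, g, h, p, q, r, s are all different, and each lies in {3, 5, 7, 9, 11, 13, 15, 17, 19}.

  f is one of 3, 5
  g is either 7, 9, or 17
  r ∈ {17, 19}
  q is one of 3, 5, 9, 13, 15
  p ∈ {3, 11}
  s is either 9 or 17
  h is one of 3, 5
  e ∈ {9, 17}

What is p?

e and s share exactly the 2 values {9, 17}; by pigeonhole those values go to them, so strike 9, 17 from g, q, r.
g has just one choice, so g = 7.
r has just one choice, so r = 19.
f and h share exactly the 2 values {3, 5}; by pigeonhole those values go to them, so strike 3, 5 from p, q.
So p = 11.

11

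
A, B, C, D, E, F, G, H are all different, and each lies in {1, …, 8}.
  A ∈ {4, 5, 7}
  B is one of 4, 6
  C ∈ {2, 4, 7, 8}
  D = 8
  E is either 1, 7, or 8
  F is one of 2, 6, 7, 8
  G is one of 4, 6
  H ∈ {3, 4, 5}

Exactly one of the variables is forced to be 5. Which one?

A

D must be 8 (only option left). Remove 8 from C, E, F.
The 7 still-open variables draw from only 7 values {1, 2, 3, 4, 5, 6, 7}, so each is used; only E can be 1, hence E = 1.
The 6 still-open variables draw from only 6 values {2, 3, 4, 5, 6, 7}, so each is used; only H can be 3, hence H = 3.
Among the 5 still-open variables, 5 fits only A (and all 5 values in {2, 4, 5, 6, 7} must be used), so A = 5.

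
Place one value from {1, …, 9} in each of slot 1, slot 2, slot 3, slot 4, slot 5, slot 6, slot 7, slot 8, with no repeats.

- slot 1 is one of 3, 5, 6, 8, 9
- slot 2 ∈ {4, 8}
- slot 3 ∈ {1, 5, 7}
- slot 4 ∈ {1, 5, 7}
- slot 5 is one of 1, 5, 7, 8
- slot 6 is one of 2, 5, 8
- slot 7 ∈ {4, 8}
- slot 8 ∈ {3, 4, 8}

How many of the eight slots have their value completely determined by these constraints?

2

slot 2 and slot 7 share exactly the 2 values {4, 8}; by pigeonhole those values go to them, so strike 4, 8 from slot 1, slot 5, slot 6, slot 8.
slot 8 has just one choice, so slot 8 = 3. Strike 3 from slot 1.
slot 3, slot 4, slot 5 between them cover only {1, 5, 7} — a naked triple. Remove those values from slot 1, slot 6.
That leaves slot 6 = 2.
Determined: slot 6=2, slot 8=3. The other slots each still have more than one consistent value. That makes 2.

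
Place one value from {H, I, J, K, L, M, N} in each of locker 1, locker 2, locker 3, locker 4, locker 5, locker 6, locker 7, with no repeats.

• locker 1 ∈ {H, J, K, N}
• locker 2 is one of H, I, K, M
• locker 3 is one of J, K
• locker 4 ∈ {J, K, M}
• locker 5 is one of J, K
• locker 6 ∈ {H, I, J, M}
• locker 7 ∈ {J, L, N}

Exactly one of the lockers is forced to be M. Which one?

The 7 variables draw from only 7 values {H, I, J, K, L, M, N}, so each is used; only locker 7 can be L, hence locker 7 = L.
The 6 still-open variables together cover exactly {H, I, J, K, M, N} — 6 values for 6 variables — and N appears only in locker 1's list, so locker 1 = N.
locker 3 and locker 5 between them cover only {J, K} — a naked pair. Remove those values from locker 2, locker 4, locker 6.
So M goes to locker 4.

locker 4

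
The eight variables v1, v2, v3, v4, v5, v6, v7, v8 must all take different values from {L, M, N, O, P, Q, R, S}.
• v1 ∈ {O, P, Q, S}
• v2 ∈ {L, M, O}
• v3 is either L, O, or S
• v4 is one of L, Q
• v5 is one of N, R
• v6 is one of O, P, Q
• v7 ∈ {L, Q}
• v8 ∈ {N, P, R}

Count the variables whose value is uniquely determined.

Among the 8 variables, M fits only v2 (and all 8 values in {L, M, N, O, P, Q, R, S} must be used), so v2 = M.
v4 and v7 share exactly the 2 values {L, Q}; by pigeonhole those values go to them, so strike L, Q from v1, v3, v6.
v1, v3, v6 between them cover only {O, P, S} — a naked triple. Remove those values from v8.
Determined: v2=M. The other variables each still have more than one consistent value. That makes 1.

1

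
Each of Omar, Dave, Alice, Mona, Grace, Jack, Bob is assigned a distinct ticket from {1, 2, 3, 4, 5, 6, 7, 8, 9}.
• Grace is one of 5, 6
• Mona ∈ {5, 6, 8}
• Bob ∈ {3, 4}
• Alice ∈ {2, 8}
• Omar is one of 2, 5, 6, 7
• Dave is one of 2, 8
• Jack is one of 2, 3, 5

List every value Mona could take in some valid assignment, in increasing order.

The 7 variables draw from only 7 values {2, 3, 4, 5, 6, 7, 8}, so each is used; only Bob can be 4, hence Bob = 4.
The 6 still-open variables together cover exactly {2, 3, 5, 6, 7, 8} — 6 values for 6 variables — and 3 appears only in Jack's list, so Jack = 3.
Among the 5 still-open variables, 7 fits only Omar (and all 5 values in {2, 5, 6, 7, 8} must be used), so Omar = 7.
The 2 variables Dave and Alice are confined to {2, 8}, which locks those values in; drop them from Mona.
No further eliminations apply; Mona can still be any of 5, 6.

5, 6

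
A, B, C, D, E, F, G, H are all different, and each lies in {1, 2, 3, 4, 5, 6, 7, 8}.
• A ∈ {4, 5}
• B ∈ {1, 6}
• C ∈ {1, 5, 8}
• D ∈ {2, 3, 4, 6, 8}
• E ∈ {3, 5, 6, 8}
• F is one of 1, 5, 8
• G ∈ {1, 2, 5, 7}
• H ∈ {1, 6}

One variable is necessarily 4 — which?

A

The 8 variables draw from only 8 values {1, 2, 3, 4, 5, 6, 7, 8}, so each is used; only G can be 7, hence G = 7.
The 7 still-open variables draw from only 7 values {1, 2, 3, 4, 5, 6, 8}, so each is used; only D can be 2, hence D = 2.
The 6 still-open variables draw from only 6 values {1, 3, 4, 5, 6, 8}, so each is used; only E can be 3, hence E = 3.
Among the 5 still-open variables, 4 fits only A (and all 5 values in {1, 4, 5, 6, 8} must be used), so A = 4.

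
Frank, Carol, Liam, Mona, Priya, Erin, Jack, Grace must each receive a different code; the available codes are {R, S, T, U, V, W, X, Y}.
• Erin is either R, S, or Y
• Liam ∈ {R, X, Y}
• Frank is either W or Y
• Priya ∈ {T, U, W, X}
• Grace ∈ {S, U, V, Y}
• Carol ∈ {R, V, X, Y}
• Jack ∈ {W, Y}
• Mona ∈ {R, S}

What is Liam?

X

The 8 variables draw from only 8 values {R, S, T, U, V, W, X, Y}, so each is used; only Priya can be T, hence Priya = T.
The 7 still-open variables together cover exactly {R, S, U, V, W, X, Y} — 7 values for 7 variables — and U appears only in Grace's list, so Grace = U.
The 6 still-open variables together cover exactly {R, S, V, W, X, Y} — 6 values for 6 variables — and V appears only in Carol's list, so Carol = V.
The 5 still-open variables together cover exactly {R, S, W, X, Y} — 5 values for 5 variables — and X appears only in Liam's list, so Liam = X.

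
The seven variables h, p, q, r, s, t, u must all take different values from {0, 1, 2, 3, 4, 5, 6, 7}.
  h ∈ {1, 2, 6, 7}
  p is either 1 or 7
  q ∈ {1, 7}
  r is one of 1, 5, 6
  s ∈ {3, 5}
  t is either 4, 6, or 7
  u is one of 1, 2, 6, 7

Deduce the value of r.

The 7 variables draw from only 7 values {1, 2, 3, 4, 5, 6, 7}, so each is used; only s can be 3, hence s = 3.
Among the 6 still-open variables, 4 fits only t (and all 6 values in {1, 2, 4, 5, 6, 7} must be used), so t = 4.
The 5 still-open variables draw from only 5 values {1, 2, 5, 6, 7}, so each is used; only r can be 5, hence r = 5.

5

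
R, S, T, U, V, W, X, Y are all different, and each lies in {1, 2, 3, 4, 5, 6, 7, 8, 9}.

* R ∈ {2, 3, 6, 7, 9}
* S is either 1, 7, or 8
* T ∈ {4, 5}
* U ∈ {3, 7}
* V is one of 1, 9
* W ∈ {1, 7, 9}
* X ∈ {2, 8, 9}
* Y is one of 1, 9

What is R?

6

The 2 variables V and Y are confined to {1, 9}, which locks those values in; drop them from R, S, W, X.
That leaves W = 7. Strike 7 from R, S, U.
S's domain is down to {8}, so S = 8. Remove 8 from X.
That leaves U = 3. Strike 3 from R.
X must be 2 (only option left). Strike 2 from R.
So R = 6.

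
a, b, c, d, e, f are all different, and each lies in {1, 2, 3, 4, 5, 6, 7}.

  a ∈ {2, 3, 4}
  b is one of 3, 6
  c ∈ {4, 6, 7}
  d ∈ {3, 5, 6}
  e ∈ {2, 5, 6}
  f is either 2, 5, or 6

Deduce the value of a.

The 6 variables draw from only 6 values {2, 3, 4, 5, 6, 7}, so each is used; only c can be 7, hence c = 7.
Among the 5 still-open variables, 4 fits only a (and all 5 values in {2, 3, 4, 5, 6} must be used), so a = 4.

4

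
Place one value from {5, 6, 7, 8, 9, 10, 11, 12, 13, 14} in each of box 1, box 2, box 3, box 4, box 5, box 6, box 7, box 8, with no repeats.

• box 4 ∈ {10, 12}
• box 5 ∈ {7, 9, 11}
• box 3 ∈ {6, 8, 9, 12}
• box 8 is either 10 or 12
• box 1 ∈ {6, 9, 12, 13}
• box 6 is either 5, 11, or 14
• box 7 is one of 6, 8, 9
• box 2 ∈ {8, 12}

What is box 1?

box 4 and box 8 share exactly the 2 values {10, 12}; by pigeonhole those values go to them, so strike 10, 12 from box 1, box 2, box 3.
box 2's domain is down to {8}, so box 2 = 8. Remove 8 from box 3, box 7.
box 3 and box 7 share exactly the 2 values {6, 9}; by pigeonhole those values go to them, so strike 6, 9 from box 1, box 5.
So box 1 = 13.

13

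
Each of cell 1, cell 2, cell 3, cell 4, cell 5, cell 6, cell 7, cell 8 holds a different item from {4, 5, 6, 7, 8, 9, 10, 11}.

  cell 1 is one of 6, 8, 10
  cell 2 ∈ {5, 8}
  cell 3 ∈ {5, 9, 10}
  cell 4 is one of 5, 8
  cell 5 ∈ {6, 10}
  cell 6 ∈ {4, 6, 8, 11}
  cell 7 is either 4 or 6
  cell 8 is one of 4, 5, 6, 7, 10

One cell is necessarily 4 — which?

cell 7

The 8 variables together cover exactly {4, 5, 6, 7, 8, 9, 10, 11} — 8 values for 8 variables — and 7 appears only in cell 8's list, so cell 8 = 7.
The 7 still-open variables together cover exactly {4, 5, 6, 8, 9, 10, 11} — 7 values for 7 variables — and 9 appears only in cell 3's list, so cell 3 = 9.
The 6 still-open variables together cover exactly {4, 5, 6, 8, 10, 11} — 6 values for 6 variables — and 11 appears only in cell 6's list, so cell 6 = 11.
The 5 still-open variables together cover exactly {4, 5, 6, 8, 10} — 5 values for 5 variables — and 4 appears only in cell 7's list, so cell 7 = 4.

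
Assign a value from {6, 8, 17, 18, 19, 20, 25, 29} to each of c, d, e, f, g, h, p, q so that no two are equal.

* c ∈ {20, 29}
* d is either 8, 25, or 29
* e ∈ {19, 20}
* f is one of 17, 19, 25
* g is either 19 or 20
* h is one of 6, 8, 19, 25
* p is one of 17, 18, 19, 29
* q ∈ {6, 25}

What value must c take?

29

The 8 variables together cover exactly {6, 8, 17, 18, 19, 20, 25, 29} — 8 values for 8 variables — and 18 appears only in p's list, so p = 18.
Among the 7 still-open variables, 17 fits only f (and all 7 values in {6, 8, 17, 19, 20, 25, 29} must be used), so f = 17.
The 2 variables e and g are confined to {19, 20}, which locks those values in; drop them from c, h.
So c = 29.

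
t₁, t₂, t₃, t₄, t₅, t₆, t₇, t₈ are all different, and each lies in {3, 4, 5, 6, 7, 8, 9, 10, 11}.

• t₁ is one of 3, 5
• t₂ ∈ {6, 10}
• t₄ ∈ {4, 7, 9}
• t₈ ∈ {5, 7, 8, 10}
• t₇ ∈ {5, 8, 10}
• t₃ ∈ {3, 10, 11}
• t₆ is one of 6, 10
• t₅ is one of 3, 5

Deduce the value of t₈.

7

t₁ and t₅ between them cover only {3, 5} — a naked pair. Remove those values from t₃, t₇, t₈.
t₂ and t₆ between them cover only {6, 10} — a naked pair. Remove those values from t₃, t₇, t₈.
t₃'s domain is down to {11}, so t₃ = 11.
t₇'s domain is down to {8}, so t₇ = 8. Strike 8 from t₈.
So t₈ = 7.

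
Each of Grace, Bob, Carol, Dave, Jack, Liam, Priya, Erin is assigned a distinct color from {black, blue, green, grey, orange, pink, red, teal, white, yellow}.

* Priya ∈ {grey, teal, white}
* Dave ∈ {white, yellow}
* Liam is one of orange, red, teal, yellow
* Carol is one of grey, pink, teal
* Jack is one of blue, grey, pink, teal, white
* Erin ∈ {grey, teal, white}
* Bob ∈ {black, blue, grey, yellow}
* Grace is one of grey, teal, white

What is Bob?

black

Grace, Priya, Erin share exactly the 3 values {grey, teal, white}; by pigeonhole those values go to them, so strike grey, teal, white from Bob, Carol, Dave, Jack, Liam.
Carol's domain is down to {pink}, so Carol = pink. Eliminate pink elsewhere: Jack.
Dave has just one choice, so Dave = yellow. Strike yellow from Bob, Liam.
Jack has just one choice, so Jack = blue. Eliminate blue elsewhere: Bob.
So Bob = black.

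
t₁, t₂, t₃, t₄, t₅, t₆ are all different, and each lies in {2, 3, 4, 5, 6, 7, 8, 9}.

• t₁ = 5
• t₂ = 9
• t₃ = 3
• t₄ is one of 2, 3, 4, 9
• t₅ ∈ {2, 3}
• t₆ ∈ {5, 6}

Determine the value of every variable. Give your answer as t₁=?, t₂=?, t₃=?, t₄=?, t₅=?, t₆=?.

t₁=5, t₂=9, t₃=3, t₄=4, t₅=2, t₆=6

t₁'s domain is down to {5}, so t₁ = 5. Remove 5 from t₆.
t₂'s domain is down to {9}, so t₂ = 9. Strike 9 from t₄.
That leaves t₃ = 3. Eliminate 3 elsewhere: t₄, t₅.
t₅'s domain is down to {2}, so t₅ = 2. Eliminate 2 elsewhere: t₄.
t₆ must be 6 (only option left).
t₄ must be 4 (only option left).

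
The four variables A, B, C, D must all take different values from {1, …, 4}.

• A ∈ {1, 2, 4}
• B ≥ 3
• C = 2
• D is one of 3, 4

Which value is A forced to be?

C must be 2 (only option left). Remove 2 from A.
Among the 3 still-open variables, 1 fits only A (and all 3 values in {1, 3, 4} must be used), so A = 1.

1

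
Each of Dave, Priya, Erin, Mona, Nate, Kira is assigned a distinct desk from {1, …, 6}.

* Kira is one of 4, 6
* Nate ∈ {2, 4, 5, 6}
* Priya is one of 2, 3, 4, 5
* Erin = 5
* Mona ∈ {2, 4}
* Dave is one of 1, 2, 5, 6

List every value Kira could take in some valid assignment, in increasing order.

Erin must be 5 (only option left). Strike 5 from Dave, Priya, Nate.
Among the 5 still-open variables, 1 fits only Dave (and all 5 values in {1, 2, 3, 4, 6} must be used), so Dave = 1.
The 4 still-open variables draw from only 4 values {2, 3, 4, 6}, so each is used; only Priya can be 3, hence Priya = 3.
No further eliminations apply; Kira can still be any of 4, 6.

4, 6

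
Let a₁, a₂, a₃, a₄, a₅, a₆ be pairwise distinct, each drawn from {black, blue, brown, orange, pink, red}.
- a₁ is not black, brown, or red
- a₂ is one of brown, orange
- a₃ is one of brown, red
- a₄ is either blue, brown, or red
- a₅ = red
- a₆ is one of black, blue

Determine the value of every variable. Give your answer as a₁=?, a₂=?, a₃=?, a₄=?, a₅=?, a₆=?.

a₅ has just one choice, so a₅ = red. Strike red from a₃, a₄.
a₃'s domain is down to {brown}, so a₃ = brown. Strike brown from a₂, a₄.
a₄ has just one choice, so a₄ = blue. So a₁, a₆ can't be blue.
That leaves a₆ = black.
a₂ has just one choice, so a₂ = orange. Remove orange from a₁.
That leaves a₁ = pink.

a₁=pink, a₂=orange, a₃=brown, a₄=blue, a₅=red, a₆=black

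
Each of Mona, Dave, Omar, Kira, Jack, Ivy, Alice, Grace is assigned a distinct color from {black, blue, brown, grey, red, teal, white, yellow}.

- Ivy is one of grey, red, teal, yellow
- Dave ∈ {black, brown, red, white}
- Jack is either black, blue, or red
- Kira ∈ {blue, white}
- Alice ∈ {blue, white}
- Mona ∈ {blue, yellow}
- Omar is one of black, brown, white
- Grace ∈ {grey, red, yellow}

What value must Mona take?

yellow

The 8 variables together cover exactly {black, blue, brown, grey, red, teal, white, yellow} — 8 values for 8 variables — and teal appears only in Ivy's list, so Ivy = teal.
Among the 7 still-open variables, grey fits only Grace (and all 7 values in {black, blue, brown, grey, red, white, yellow} must be used), so Grace = grey.
The 6 still-open variables together cover exactly {black, blue, brown, red, white, yellow} — 6 values for 6 variables — and yellow appears only in Mona's list, so Mona = yellow.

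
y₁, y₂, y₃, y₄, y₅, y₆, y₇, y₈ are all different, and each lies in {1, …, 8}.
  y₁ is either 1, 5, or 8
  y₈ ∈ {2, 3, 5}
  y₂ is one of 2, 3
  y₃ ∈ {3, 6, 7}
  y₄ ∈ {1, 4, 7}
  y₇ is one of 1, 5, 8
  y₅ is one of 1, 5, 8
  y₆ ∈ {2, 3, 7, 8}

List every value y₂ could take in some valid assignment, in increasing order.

The 8 variables draw from only 8 values {1, 2, 3, 4, 5, 6, 7, 8}, so each is used; only y₄ can be 4, hence y₄ = 4.
The 7 still-open variables together cover exactly {1, 2, 3, 5, 6, 7, 8} — 7 values for 7 variables — and 6 appears only in y₃'s list, so y₃ = 6.
Among the 6 still-open variables, 7 fits only y₆ (and all 6 values in {1, 2, 3, 5, 7, 8} must be used), so y₆ = 7.
The 3 variables y₁, y₅, y₇ are confined to {1, 5, 8}, which locks those values in; drop them from y₈.
No further eliminations apply; y₂ can still be any of 2, 3.

2, 3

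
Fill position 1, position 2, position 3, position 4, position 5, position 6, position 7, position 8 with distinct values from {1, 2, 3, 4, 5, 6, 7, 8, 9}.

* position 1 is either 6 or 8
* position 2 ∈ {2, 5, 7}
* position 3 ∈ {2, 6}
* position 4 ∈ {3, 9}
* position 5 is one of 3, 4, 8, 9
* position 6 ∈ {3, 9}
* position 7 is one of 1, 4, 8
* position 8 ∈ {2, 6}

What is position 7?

position 3 and position 8 between them cover only {2, 6} — a naked pair. Remove those values from position 1, position 2.
That leaves position 1 = 8. Strike 8 from position 5, position 7.
position 4 and position 6 between them cover only {3, 9} — a naked pair. Remove those values from position 5.
position 5 must be 4 (only option left). Eliminate 4 elsewhere: position 7.
So position 7 = 1.

1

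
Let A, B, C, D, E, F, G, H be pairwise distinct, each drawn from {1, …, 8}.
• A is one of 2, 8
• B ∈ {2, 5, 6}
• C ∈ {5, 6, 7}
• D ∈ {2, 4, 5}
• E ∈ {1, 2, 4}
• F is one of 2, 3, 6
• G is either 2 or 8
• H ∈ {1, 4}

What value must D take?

5

The 8 variables together cover exactly {1, 2, 3, 4, 5, 6, 7, 8} — 8 values for 8 variables — and 3 appears only in F's list, so F = 3.
The 7 still-open variables draw from only 7 values {1, 2, 4, 5, 6, 7, 8}, so each is used; only C can be 7, hence C = 7.
The 6 still-open variables draw from only 6 values {1, 2, 4, 5, 6, 8}, so each is used; only B can be 6, hence B = 6.
The 5 still-open variables draw from only 5 values {1, 2, 4, 5, 8}, so each is used; only D can be 5, hence D = 5.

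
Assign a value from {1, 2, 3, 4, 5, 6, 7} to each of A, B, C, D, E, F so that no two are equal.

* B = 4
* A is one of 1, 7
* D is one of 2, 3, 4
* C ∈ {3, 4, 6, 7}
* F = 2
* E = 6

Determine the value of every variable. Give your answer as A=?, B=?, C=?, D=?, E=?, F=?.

B's domain is down to {4}, so B = 4. Eliminate 4 elsewhere: C, D.
E has just one choice, so E = 6. Remove 6 from C.
F must be 2 (only option left). Remove 2 from D.
D must be 3 (only option left). Strike 3 from C.
C's domain is down to {7}, so C = 7. So A can't be 7.
A has just one choice, so A = 1.

A=1, B=4, C=7, D=3, E=6, F=2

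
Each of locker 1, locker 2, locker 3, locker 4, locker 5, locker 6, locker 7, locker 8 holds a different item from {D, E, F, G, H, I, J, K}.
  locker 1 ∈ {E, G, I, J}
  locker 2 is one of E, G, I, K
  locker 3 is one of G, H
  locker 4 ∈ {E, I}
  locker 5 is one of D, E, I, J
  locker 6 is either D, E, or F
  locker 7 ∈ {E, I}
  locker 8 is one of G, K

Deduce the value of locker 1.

The 8 variables together cover exactly {D, E, F, G, H, I, J, K} — 8 values for 8 variables — and F appears only in locker 6's list, so locker 6 = F.
The 7 still-open variables together cover exactly {D, E, G, H, I, J, K} — 7 values for 7 variables — and D appears only in locker 5's list, so locker 5 = D.
Among the 6 still-open variables, H fits only locker 3 (and all 6 values in {E, G, H, I, J, K} must be used), so locker 3 = H.
Among the 5 still-open variables, J fits only locker 1 (and all 5 values in {E, G, I, J, K} must be used), so locker 1 = J.

J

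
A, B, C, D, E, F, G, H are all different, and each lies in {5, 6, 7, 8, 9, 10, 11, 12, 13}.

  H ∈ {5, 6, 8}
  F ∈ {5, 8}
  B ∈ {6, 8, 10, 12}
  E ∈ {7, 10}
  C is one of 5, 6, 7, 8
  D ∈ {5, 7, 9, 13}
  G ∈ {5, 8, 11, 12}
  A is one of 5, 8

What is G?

11

A and F between them cover only {5, 8} — a naked pair. Remove those values from B, C, D, G, H.
H must be 6 (only option left). Strike 6 from B, C.
C has just one choice, so C = 7. Eliminate 7 elsewhere: D, E.
E must be 10 (only option left). Strike 10 from B.
B must be 12 (only option left). Eliminate 12 elsewhere: G.
So G = 11.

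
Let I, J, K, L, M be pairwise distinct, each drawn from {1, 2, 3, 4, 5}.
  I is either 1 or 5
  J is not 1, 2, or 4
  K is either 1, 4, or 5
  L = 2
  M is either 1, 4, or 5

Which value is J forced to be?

3

L has just one choice, so L = 2.
The 4 still-open variables together cover exactly {1, 3, 4, 5} — 4 values for 4 variables — and 3 appears only in J's list, so J = 3.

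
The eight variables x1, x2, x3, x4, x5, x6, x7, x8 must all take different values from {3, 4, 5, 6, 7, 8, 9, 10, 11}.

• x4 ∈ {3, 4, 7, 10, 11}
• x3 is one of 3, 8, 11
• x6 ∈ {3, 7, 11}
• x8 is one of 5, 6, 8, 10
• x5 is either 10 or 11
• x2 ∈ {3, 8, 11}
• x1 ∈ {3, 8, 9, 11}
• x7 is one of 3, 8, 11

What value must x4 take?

x2, x3, x7 share exactly the 3 values {3, 8, 11}; by pigeonhole those values go to them, so strike 3, 8, 11 from x1, x4, x5, x6, x8.
x1 has just one choice, so x1 = 9.
x5's domain is down to {10}, so x5 = 10. So x4, x8 can't be 10.
x6 has just one choice, so x6 = 7. Eliminate 7 elsewhere: x4.
So x4 = 4.

4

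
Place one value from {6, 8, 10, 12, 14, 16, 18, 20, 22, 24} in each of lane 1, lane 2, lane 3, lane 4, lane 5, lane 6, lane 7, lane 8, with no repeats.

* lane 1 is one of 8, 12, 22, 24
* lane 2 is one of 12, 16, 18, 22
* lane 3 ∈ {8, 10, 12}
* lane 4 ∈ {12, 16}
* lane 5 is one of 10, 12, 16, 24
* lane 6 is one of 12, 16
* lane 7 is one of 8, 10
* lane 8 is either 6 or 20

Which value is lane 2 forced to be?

18

lane 4 and lane 6 between them cover only {12, 16} — a naked pair. Remove those values from lane 1, lane 2, lane 3, lane 5.
lane 3 and lane 7 between them cover only {8, 10} — a naked pair. Remove those values from lane 1, lane 5.
lane 5's domain is down to {24}, so lane 5 = 24. Eliminate 24 elsewhere: lane 1.
lane 1's domain is down to {22}, so lane 1 = 22. Remove 22 from lane 2.
So lane 2 = 18.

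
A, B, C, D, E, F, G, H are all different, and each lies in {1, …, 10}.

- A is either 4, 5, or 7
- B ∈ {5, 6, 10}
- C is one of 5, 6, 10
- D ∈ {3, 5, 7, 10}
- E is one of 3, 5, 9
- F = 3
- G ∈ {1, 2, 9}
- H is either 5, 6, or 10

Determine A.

4

F must be 3 (only option left). Eliminate 3 elsewhere: D, E.
The 3 variables B, C, H are confined to {5, 6, 10}, which locks those values in; drop them from A, D, E.
That leaves D = 7. So A can't be 7.
So A = 4.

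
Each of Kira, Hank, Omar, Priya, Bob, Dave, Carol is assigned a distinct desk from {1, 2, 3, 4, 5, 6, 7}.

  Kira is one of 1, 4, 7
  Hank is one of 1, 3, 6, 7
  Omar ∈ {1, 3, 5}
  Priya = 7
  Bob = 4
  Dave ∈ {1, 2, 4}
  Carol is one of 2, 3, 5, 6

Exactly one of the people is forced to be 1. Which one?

Priya has just one choice, so Priya = 7. So Kira, Hank can't be 7.
Bob's domain is down to {4}, so Bob = 4. Strike 4 from Kira, Dave.
So 1 goes to Kira.

Kira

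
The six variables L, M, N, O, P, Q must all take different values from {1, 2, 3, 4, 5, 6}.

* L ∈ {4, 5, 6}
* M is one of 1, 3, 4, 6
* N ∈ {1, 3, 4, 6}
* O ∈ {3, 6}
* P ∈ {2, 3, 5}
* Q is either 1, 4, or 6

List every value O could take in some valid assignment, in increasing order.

3, 6

The 6 variables draw from only 6 values {1, 2, 3, 4, 5, 6}, so each is used; only P can be 2, hence P = 2.
Among the 5 still-open variables, 5 fits only L (and all 5 values in {1, 3, 4, 5, 6} must be used), so L = 5.
No further eliminations apply; O can still be any of 3, 6.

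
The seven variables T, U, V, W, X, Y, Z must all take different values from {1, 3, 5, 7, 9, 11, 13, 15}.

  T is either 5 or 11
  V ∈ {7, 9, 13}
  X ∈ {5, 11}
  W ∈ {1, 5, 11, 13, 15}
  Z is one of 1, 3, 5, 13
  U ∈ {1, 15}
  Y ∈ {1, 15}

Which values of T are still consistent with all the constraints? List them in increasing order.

T and X between them cover only {5, 11} — a naked pair. Remove those values from W, Z.
U and Y between them cover only {1, 15} — a naked pair. Remove those values from W, Z.
W has just one choice, so W = 13. Remove 13 from V, Z.
That leaves Z = 3.
No further eliminations apply; T can still be any of 5, 11.

5, 11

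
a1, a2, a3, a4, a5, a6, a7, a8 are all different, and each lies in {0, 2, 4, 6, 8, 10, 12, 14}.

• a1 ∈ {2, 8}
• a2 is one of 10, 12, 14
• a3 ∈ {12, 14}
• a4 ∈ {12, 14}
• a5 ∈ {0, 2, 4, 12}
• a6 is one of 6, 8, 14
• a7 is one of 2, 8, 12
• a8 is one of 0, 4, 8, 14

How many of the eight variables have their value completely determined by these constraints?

The 8 variables together cover exactly {0, 2, 4, 6, 8, 10, 12, 14} — 8 values for 8 variables — and 6 appears only in a6's list, so a6 = 6.
The 7 still-open variables draw from only 7 values {0, 2, 4, 8, 10, 12, 14}, so each is used; only a2 can be 10, hence a2 = 10.
The 2 variables a3 and a4 are confined to {12, 14}, which locks those values in; drop them from a5, a7, a8.
a1 and a7 share exactly the 2 values {2, 8}; by pigeonhole those values go to them, so strike 2, 8 from a5, a8.
Determined: a2=10, a6=6. The other variables each still have more than one consistent value. That makes 2.

2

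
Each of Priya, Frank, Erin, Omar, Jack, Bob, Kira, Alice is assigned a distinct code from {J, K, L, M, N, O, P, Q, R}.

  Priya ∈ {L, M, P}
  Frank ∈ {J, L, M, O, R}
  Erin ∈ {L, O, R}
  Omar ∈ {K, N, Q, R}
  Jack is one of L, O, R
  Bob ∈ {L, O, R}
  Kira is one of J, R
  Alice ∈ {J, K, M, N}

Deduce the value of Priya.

P

Erin, Jack, Bob share exactly the 3 values {L, O, R}; by pigeonhole those values go to them, so strike L, O, R from Priya, Frank, Omar, Kira.
Kira's domain is down to {J}, so Kira = J. Remove J from Frank, Alice.
That leaves Frank = M. Remove M from Priya, Alice.
So Priya = P.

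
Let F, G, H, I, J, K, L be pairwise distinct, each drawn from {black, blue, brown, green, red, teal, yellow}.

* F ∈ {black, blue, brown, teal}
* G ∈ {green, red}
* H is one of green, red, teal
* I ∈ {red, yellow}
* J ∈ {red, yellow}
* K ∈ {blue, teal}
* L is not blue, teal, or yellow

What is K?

The 2 variables I and J are confined to {red, yellow}, which locks those values in; drop them from G, H, L.
G has just one choice, so G = green. So H, L can't be green.
That leaves H = teal. Strike teal from F, K.
So K = blue.

blue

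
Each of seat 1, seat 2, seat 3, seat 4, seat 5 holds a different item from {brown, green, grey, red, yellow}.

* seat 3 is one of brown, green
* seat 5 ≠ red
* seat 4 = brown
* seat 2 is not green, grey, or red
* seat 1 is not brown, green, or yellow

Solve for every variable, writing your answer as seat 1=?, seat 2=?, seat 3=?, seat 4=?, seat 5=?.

seat 4 has just one choice, so seat 4 = brown. Strike brown from seat 2, seat 3, seat 5.
seat 2's domain is down to {yellow}, so seat 2 = yellow. So seat 5 can't be yellow.
seat 3's domain is down to {green}, so seat 3 = green. Eliminate green elsewhere: seat 5.
seat 5 must be grey (only option left). Remove grey from seat 1.
seat 1 has just one choice, so seat 1 = red.

seat 1=red, seat 2=yellow, seat 3=green, seat 4=brown, seat 5=grey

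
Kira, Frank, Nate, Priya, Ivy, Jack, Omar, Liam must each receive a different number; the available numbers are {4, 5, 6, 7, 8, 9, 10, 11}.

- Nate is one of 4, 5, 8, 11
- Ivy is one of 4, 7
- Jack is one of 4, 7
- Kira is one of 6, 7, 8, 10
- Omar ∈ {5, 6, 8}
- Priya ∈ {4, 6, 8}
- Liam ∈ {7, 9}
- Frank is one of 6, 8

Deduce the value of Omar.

The 8 variables together cover exactly {4, 5, 6, 7, 8, 9, 10, 11} — 8 values for 8 variables — and 9 appears only in Liam's list, so Liam = 9.
The 7 still-open variables draw from only 7 values {4, 5, 6, 7, 8, 10, 11}, so each is used; only Kira can be 10, hence Kira = 10.
The 6 still-open variables draw from only 6 values {4, 5, 6, 7, 8, 11}, so each is used; only Nate can be 11, hence Nate = 11.
The 5 still-open variables draw from only 5 values {4, 5, 6, 7, 8}, so each is used; only Omar can be 5, hence Omar = 5.

5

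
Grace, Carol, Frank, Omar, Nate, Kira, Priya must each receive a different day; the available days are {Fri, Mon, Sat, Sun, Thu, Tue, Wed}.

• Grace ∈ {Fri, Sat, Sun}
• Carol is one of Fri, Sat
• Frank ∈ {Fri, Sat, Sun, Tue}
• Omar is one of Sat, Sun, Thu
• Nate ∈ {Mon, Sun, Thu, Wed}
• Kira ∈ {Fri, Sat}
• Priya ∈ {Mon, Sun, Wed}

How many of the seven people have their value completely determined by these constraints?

The 7 variables draw from only 7 values {Fri, Mon, Sat, Sun, Thu, Tue, Wed}, so each is used; only Frank can be Tue, hence Frank = Tue.
Carol and Kira share exactly the 2 values {Fri, Sat}; by pigeonhole those values go to them, so strike Fri, Sat from Grace, Omar.
Grace has just one choice, so Grace = Sun. Eliminate Sun elsewhere: Omar, Nate, Priya.
That leaves Omar = Thu. Remove Thu from Nate.
Determined: Grace=Sun, Frank=Tue, Omar=Thu. The other people each still have more than one consistent value. That makes 3.

3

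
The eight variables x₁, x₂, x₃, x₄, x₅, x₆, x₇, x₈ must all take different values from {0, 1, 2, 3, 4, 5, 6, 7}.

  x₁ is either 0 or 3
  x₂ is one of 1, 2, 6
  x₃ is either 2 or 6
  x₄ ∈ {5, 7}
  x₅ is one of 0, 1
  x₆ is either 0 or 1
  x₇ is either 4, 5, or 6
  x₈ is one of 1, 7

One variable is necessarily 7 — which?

x₈

The 8 variables draw from only 8 values {0, 1, 2, 3, 4, 5, 6, 7}, so each is used; only x₁ can be 3, hence x₁ = 3.
Among the 7 still-open variables, 4 fits only x₇ (and all 7 values in {0, 1, 2, 4, 5, 6, 7} must be used), so x₇ = 4.
Among the 6 still-open variables, 5 fits only x₄ (and all 6 values in {0, 1, 2, 5, 6, 7} must be used), so x₄ = 5.
The 5 still-open variables together cover exactly {0, 1, 2, 6, 7} — 5 values for 5 variables — and 7 appears only in x₈'s list, so x₈ = 7.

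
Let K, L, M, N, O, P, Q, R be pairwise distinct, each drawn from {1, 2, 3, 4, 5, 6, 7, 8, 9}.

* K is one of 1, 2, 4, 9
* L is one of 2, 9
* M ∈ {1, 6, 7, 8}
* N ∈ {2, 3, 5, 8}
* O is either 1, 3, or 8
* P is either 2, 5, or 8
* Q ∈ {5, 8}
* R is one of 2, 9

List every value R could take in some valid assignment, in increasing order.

2, 9

L and R between them cover only {2, 9} — a naked pair. Remove those values from K, N, P.
P and Q share exactly the 2 values {5, 8}; by pigeonhole those values go to them, so strike 5, 8 from M, N, O.
N must be 3 (only option left). So O can't be 3.
O's domain is down to {1}, so O = 1. So K, M can't be 1.
K has just one choice, so K = 4.
No further eliminations apply; R can still be any of 2, 9.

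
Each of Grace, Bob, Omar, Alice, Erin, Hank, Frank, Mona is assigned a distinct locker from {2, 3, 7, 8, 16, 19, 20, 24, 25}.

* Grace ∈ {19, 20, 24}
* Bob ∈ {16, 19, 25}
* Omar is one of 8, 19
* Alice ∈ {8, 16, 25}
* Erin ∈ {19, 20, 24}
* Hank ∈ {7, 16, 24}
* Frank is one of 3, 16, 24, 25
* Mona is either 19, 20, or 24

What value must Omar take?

Among the 8 variables, 3 fits only Frank (and all 8 values in {3, 7, 8, 16, 19, 20, 24, 25} must be used), so Frank = 3.
The 7 still-open variables draw from only 7 values {7, 8, 16, 19, 20, 24, 25}, so each is used; only Hank can be 7, hence Hank = 7.
Grace, Erin, Mona share exactly the 3 values {19, 20, 24}; by pigeonhole those values go to them, so strike 19, 20, 24 from Bob, Omar.
So Omar = 8.

8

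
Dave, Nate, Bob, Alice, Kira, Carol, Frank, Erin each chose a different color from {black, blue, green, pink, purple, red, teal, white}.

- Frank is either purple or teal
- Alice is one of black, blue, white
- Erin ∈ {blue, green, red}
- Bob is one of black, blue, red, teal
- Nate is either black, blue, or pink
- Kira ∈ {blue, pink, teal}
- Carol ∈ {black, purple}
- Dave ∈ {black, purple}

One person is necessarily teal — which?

The 8 variables together cover exactly {black, blue, green, pink, purple, red, teal, white} — 8 values for 8 variables — and green appears only in Erin's list, so Erin = green.
The 7 still-open variables draw from only 7 values {black, blue, pink, purple, red, teal, white}, so each is used; only Bob can be red, hence Bob = red.
The 6 still-open variables draw from only 6 values {black, blue, pink, purple, teal, white}, so each is used; only Alice can be white, hence Alice = white.
The 2 variables Dave and Carol are confined to {black, purple}, which locks those values in; drop them from Nate, Frank.
So teal goes to Frank.

Frank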